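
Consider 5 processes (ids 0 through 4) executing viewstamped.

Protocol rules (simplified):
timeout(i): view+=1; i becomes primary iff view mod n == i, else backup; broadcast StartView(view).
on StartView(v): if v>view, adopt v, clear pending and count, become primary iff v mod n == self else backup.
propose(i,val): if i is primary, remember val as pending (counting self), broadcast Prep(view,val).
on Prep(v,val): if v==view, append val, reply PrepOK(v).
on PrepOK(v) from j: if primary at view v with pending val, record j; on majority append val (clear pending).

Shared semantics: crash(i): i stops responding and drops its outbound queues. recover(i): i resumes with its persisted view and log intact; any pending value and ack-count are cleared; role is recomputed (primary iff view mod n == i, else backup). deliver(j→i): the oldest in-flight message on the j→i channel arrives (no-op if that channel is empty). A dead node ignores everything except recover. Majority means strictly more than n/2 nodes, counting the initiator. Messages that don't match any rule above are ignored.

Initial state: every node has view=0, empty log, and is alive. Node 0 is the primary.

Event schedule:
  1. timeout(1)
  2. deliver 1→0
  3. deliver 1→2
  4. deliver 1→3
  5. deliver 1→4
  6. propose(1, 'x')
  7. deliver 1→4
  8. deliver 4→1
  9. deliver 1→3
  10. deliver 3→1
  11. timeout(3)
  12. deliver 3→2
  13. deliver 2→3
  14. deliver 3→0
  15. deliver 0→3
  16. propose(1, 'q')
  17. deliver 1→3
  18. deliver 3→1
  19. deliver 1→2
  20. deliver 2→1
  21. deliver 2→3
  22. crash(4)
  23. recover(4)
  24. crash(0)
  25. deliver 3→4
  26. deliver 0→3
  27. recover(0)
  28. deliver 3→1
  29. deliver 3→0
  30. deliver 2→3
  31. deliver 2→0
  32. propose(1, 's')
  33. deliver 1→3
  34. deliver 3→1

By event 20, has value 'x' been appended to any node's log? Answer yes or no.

1. timeout(1):  <1:prim v1 ->
2. deliver 1→0:  <0:back v1 ->
3. deliver 1→2:  <2:back v1 ->
4. deliver 1→3:  <3:back v1 ->
5. deliver 1→4:  <4:back v1 ->
6. propose(1,'x'):  nop
7. deliver 1→4:  <4:back v1 x>
8. deliver 4→1:  nop
9. deliver 1→3:  <3:back v1 x>
10. deliver 3→1:  <1:prim v1 x>
11. timeout(3):  <3:back v2 x>
12. deliver 3→2:  <2:prim v2 ->
13. deliver 2→3:  nop
14. deliver 3→0:  <0:back v2 ->
15. deliver 0→3:  nop
16. propose(1,'q'):  nop
17. deliver 1→3:  nop
18. deliver 3→1:  <1:back v2 x>
19. deliver 1→2:  nop
20. deliver 2→1:  nop

yes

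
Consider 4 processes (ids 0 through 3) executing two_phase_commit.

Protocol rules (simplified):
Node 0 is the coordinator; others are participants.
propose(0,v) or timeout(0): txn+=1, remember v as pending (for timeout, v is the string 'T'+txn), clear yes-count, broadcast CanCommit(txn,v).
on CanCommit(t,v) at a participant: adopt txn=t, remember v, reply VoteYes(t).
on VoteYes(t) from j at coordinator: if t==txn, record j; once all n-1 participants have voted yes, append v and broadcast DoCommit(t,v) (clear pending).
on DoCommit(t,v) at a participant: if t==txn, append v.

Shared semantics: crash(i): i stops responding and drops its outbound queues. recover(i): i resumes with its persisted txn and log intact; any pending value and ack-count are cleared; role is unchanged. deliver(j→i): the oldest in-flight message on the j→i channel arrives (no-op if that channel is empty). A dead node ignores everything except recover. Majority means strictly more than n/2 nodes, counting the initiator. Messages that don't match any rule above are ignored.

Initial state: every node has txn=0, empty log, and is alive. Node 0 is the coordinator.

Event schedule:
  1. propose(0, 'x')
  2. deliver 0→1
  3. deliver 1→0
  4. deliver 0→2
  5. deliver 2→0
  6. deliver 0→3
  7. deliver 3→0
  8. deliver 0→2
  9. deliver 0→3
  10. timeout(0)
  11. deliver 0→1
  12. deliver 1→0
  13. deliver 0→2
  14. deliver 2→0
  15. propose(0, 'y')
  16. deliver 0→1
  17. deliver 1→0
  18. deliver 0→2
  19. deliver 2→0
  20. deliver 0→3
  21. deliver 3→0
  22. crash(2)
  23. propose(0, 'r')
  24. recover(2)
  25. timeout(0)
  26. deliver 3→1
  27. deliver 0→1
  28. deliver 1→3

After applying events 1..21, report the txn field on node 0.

after 1 — propose(0,'x'): n0:coor/t1/[-]
after 2 — deliver 0→1: n1:part/t1/[-]
after 3 — deliver 1→0: ·
after 4 — deliver 0→2: n2:part/t1/[-]
after 5 — deliver 2→0: ·
after 6 — deliver 0→3: n3:part/t1/[-]
after 7 — deliver 3→0: n0:coor/t1/[x]
after 8 — deliver 0→2: n2:part/t1/[x]
after 9 — deliver 0→3: n3:part/t1/[x]
after 10 — timeout(0): n0:coor/t2/[x]
after 11 — deliver 0→1: n1:part/t1/[x]
after 12 — deliver 1→0: ·
after 13 — deliver 0→2: n2:part/t2/[x]
after 14 — deliver 2→0: ·
after 15 — propose(0,'y'): n0:coor/t3/[x]
after 16 — deliver 0→1: n1:part/t2/[x]
after 17 — deliver 1→0: ·
after 18 — deliver 0→2: n2:part/t3/[x]
after 19 — deliver 2→0: ·
after 20 — deliver 0→3: n3:part/t2/[x]
after 21 — deliver 3→0: ·

3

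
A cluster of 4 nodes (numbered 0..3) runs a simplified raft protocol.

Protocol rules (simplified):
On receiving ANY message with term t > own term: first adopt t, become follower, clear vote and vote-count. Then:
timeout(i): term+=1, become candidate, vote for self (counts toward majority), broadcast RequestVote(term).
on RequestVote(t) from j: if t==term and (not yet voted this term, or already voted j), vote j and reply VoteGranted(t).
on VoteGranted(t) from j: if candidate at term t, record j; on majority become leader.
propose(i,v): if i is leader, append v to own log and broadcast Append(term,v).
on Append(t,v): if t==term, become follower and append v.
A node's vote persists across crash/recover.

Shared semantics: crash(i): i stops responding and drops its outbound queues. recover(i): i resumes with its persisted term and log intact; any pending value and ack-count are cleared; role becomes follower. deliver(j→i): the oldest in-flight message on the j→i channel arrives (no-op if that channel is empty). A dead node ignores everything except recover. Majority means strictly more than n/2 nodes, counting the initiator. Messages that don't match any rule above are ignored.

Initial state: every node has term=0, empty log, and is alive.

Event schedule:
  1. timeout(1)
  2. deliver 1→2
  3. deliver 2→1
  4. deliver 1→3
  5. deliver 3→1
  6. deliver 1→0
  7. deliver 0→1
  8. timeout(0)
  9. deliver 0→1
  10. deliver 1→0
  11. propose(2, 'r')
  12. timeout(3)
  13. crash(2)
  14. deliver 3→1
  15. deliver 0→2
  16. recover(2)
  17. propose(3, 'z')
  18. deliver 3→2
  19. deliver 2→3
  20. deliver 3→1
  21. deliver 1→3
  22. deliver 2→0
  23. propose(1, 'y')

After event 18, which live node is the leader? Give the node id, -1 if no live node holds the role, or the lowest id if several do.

-1

after 1 — timeout(1): n1:cand/t1/[-]
after 2 — deliver 1→2: n2:foll/t1/[-]
after 3 — deliver 2→1: ·
after 4 — deliver 1→3: n3:foll/t1/[-]
after 5 — deliver 3→1: n1:lead/t1/[-]
after 6 — deliver 1→0: n0:foll/t1/[-]
after 7 — deliver 0→1: ·
after 8 — timeout(0): n0:cand/t2/[-]
after 9 — deliver 0→1: n1:foll/t2/[-]
after 10 — deliver 1→0: ·
after 11 — propose(2,'r'): ·
after 12 — timeout(3): n3:cand/t2/[-]
after 13 — crash(2): n2:✗foll/t1/[-]
after 14 — deliver 3→1: ·
after 15 — deliver 0→2: ·
after 16 — recover(2): n2:foll/t1/[-]
after 17 — propose(3,'z'): ·
after 18 — deliver 3→2: n2:foll/t2/[-]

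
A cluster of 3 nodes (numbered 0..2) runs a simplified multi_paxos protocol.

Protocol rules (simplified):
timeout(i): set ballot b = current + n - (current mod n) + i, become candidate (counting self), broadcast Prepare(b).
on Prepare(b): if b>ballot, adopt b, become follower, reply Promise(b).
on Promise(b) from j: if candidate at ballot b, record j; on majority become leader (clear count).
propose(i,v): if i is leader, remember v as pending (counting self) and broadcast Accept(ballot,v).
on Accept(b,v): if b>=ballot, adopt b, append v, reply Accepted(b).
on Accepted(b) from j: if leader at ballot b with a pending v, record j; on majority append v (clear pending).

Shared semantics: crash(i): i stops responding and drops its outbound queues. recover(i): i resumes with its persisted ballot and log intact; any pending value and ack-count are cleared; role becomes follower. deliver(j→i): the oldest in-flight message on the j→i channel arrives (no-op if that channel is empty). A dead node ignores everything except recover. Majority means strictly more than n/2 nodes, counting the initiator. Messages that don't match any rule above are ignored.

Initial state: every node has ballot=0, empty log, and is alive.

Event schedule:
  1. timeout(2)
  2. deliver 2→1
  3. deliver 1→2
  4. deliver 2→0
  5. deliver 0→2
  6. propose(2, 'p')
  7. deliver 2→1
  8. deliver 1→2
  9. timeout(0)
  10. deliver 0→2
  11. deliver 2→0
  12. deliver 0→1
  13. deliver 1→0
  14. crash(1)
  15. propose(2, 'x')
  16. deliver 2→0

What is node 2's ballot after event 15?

[1] timeout(2) → N2(cand b5 [-])
[2] deliver 2→1 → N1(foll b5 [-])
[3] deliver 1→2 → N2(lead b5 [-])
[4] deliver 2→0 → N0(foll b5 [-])
[5] deliver 0→2 → ∅
[6] propose(2,'p') → ∅
[7] deliver 2→1 → N1(foll b5 [p])
[8] deliver 1→2 → N2(lead b5 [p])
[9] timeout(0) → N0(cand b6 [-])
[10] deliver 0→2 → N2(foll b6 [p])
[11] deliver 2→0 → ∅
[12] deliver 0→1 → N1(foll b6 [p])
[13] deliver 1→0 → N0(lead b6 [-])
[14] crash(1) → N1(✗foll b6 [p])
[15] propose(2,'x') → ∅

6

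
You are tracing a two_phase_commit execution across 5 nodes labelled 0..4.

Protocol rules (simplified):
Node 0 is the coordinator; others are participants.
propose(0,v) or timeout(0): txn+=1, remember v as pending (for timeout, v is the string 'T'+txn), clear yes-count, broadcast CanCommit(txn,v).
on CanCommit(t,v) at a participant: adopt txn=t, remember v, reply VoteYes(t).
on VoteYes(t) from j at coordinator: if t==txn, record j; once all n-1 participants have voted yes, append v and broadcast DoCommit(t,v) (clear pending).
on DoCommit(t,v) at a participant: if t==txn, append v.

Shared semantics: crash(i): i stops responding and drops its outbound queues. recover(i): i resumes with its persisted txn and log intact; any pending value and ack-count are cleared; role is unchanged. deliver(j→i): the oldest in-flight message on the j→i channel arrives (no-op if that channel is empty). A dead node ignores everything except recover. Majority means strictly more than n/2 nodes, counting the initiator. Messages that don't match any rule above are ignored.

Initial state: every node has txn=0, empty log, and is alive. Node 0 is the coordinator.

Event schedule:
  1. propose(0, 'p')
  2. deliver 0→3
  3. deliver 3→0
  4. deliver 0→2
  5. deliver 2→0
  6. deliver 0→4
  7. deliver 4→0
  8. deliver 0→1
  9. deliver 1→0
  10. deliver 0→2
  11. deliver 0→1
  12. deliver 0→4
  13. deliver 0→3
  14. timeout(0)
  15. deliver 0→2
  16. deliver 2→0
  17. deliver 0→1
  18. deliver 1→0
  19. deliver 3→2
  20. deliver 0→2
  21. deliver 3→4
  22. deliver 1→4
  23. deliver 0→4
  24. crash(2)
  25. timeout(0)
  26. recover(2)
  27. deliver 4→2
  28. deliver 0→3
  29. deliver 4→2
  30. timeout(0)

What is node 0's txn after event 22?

step 1 propose(0,'p'): 0={coor,t=1,log=-}
step 2 deliver 0→3: 3={part,t=1,log=-}
step 3 deliver 3→0: —
step 4 deliver 0→2: 2={part,t=1,log=-}
step 5 deliver 2→0: —
step 6 deliver 0→4: 4={part,t=1,log=-}
step 7 deliver 4→0: —
step 8 deliver 0→1: 1={part,t=1,log=-}
step 9 deliver 1→0: 0={coor,t=1,log=p}
step 10 deliver 0→2: 2={part,t=1,log=p}
step 11 deliver 0→1: 1={part,t=1,log=p}
step 12 deliver 0→4: 4={part,t=1,log=p}
step 13 deliver 0→3: 3={part,t=1,log=p}
step 14 timeout(0): 0={coor,t=2,log=p}
step 15 deliver 0→2: 2={part,t=2,log=p}
step 16 deliver 2→0: —
step 17 deliver 0→1: 1={part,t=2,log=p}
step 18 deliver 1→0: —
step 19 deliver 3→2: —
step 20 deliver 0→2: —
step 21 deliver 3→4: —
step 22 deliver 1→4: —

2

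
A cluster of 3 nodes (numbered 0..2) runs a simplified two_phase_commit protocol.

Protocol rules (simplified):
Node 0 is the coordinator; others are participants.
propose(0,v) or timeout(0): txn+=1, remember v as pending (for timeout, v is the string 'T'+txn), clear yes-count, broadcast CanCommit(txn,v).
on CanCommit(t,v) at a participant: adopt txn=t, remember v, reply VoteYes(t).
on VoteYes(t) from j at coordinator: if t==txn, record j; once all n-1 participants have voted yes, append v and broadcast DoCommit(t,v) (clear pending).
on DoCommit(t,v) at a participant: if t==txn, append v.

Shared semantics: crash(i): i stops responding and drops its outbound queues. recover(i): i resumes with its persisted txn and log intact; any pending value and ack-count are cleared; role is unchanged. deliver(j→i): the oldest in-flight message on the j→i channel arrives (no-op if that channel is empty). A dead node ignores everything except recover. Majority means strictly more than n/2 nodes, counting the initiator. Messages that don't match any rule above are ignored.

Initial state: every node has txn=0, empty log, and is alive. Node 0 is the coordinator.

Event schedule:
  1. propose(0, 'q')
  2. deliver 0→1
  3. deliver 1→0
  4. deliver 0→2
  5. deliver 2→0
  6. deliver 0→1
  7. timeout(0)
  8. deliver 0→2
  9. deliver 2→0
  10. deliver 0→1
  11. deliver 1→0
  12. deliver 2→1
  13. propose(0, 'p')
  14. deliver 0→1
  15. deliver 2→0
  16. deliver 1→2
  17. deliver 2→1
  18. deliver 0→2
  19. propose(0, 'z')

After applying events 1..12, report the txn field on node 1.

2

[1] propose(0,'q') → N0(coor t1 [-])
[2] deliver 0→1 → N1(part t1 [-])
[3] deliver 1→0 → ∅
[4] deliver 0→2 → N2(part t1 [-])
[5] deliver 2→0 → N0(coor t1 [q])
[6] deliver 0→1 → N1(part t1 [q])
[7] timeout(0) → N0(coor t2 [q])
[8] deliver 0→2 → N2(part t1 [q])
[9] deliver 2→0 → ∅
[10] deliver 0→1 → N1(part t2 [q])
[11] deliver 1→0 → ∅
[12] deliver 2→1 → ∅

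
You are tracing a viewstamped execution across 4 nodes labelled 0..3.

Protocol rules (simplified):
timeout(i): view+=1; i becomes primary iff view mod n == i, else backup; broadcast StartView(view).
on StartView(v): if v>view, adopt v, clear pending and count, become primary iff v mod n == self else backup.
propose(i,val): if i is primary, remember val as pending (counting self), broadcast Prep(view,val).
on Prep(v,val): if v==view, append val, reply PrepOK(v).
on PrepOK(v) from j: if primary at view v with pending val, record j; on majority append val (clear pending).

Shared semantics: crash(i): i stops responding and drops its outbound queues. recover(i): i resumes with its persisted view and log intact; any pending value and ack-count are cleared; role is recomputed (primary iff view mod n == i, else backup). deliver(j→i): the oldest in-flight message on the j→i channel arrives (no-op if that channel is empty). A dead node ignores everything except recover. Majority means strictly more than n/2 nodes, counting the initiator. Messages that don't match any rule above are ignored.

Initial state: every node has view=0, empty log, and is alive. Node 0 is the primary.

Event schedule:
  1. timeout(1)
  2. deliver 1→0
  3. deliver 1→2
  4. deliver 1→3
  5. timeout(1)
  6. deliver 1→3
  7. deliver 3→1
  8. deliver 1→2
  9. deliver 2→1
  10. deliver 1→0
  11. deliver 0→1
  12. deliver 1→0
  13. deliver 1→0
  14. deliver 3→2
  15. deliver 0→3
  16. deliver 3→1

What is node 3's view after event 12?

2

[1] timeout(1) → N1(prim v1 [-])
[2] deliver 1→0 → N0(back v1 [-])
[3] deliver 1→2 → N2(back v1 [-])
[4] deliver 1→3 → N3(back v1 [-])
[5] timeout(1) → N1(back v2 [-])
[6] deliver 1→3 → N3(back v2 [-])
[7] deliver 3→1 → ∅
[8] deliver 1→2 → N2(prim v2 [-])
[9] deliver 2→1 → ∅
[10] deliver 1→0 → N0(back v2 [-])
[11] deliver 0→1 → ∅
[12] deliver 1→0 → ∅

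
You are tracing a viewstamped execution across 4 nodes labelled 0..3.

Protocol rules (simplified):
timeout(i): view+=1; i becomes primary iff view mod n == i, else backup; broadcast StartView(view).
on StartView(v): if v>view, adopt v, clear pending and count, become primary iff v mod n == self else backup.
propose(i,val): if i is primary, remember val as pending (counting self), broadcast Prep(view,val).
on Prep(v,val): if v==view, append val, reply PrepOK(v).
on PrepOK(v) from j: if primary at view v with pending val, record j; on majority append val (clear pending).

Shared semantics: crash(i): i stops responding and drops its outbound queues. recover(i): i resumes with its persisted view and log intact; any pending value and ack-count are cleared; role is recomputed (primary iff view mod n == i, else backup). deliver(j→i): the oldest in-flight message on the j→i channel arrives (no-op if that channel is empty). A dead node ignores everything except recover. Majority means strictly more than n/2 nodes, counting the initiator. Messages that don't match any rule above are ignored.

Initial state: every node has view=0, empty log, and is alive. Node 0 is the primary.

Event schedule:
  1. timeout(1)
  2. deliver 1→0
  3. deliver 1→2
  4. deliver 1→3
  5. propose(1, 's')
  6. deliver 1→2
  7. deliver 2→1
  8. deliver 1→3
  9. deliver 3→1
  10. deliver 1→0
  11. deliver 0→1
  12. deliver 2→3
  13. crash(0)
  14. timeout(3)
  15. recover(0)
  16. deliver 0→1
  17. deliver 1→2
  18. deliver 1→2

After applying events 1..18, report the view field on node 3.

2

step 1 timeout(1): 1={prim,v=1,log=-}
step 2 deliver 1→0: 0={back,v=1,log=-}
step 3 deliver 1→2: 2={back,v=1,log=-}
step 4 deliver 1→3: 3={back,v=1,log=-}
step 5 propose(1,'s'): —
step 6 deliver 1→2: 2={back,v=1,log=s}
step 7 deliver 2→1: —
step 8 deliver 1→3: 3={back,v=1,log=s}
step 9 deliver 3→1: 1={prim,v=1,log=s}
step 10 deliver 1→0: 0={back,v=1,log=s}
step 11 deliver 0→1: —
step 12 deliver 2→3: —
step 13 crash(0): 0={✗back,v=1,log=s}
step 14 timeout(3): 3={back,v=2,log=s}
step 15 recover(0): 0={back,v=1,log=s}
step 16 deliver 0→1: —
step 17 deliver 1→2: —
step 18 deliver 1→2: —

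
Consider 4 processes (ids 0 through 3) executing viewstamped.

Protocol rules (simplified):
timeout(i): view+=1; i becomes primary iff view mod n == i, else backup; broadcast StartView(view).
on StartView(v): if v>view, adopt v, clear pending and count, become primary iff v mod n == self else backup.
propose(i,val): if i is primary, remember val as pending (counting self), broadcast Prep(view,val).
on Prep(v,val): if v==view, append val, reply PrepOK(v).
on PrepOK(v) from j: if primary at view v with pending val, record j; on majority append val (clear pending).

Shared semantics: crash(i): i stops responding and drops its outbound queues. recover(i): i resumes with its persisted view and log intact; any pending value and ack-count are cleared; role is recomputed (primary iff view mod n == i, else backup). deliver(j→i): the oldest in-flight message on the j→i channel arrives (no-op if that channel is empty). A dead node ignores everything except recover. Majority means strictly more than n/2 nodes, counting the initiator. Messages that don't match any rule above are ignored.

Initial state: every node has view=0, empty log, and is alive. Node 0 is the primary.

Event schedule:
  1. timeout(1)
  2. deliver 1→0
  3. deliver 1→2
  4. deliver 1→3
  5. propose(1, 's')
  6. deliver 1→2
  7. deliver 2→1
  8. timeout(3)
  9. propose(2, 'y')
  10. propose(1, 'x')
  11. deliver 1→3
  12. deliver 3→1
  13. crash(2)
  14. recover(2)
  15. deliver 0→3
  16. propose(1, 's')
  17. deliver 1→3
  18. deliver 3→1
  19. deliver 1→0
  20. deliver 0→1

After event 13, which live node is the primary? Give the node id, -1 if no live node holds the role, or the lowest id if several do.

-1

e1 timeout(1): 1[prim,v=1,-]
e2 deliver 1→0: 0[back,v=1,-]
e3 deliver 1→2: 2[back,v=1,-]
e4 deliver 1→3: 3[back,v=1,-]
e5 propose(1,'s'): ·
e6 deliver 1→2: 2[back,v=1,s]
e7 deliver 2→1: ·
e8 timeout(3): 3[back,v=2,-]
e9 propose(2,'y'): ·
e10 propose(1,'x'): ·
e11 deliver 1→3: ·
e12 deliver 3→1: 1[back,v=2,-]
e13 crash(2): 2[✗back,v=1,s]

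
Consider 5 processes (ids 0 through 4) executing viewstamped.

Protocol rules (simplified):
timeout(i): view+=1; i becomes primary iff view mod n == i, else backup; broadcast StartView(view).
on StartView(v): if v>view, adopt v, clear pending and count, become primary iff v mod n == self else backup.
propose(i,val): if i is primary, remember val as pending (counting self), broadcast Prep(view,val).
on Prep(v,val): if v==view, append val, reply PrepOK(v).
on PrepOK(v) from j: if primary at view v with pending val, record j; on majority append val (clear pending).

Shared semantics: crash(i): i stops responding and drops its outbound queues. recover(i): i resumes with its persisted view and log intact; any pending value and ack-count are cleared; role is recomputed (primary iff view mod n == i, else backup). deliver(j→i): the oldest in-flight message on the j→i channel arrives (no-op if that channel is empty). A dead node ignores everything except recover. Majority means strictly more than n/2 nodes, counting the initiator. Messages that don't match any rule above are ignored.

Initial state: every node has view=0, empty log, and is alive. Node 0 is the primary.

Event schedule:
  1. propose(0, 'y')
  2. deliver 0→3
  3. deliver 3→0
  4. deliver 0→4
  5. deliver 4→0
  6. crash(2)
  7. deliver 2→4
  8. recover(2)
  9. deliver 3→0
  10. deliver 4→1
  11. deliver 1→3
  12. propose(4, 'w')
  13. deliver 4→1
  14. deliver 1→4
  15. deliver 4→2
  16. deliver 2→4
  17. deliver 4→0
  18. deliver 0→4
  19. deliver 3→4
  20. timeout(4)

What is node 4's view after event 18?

1. propose(0,'y'):  nop
2. deliver 0→3:  <3:back v0 y>
3. deliver 3→0:  nop
4. deliver 0→4:  <4:back v0 y>
5. deliver 4→0:  <0:prim v0 y>
6. crash(2):  <2:✗back v0 ->
7. deliver 2→4:  nop
8. recover(2):  <2:back v0 ->
9. deliver 3→0:  nop
10. deliver 4→1:  nop
11. deliver 1→3:  nop
12. propose(4,'w'):  nop
13. deliver 4→1:  nop
14. deliver 1→4:  nop
15. deliver 4→2:  nop
16. deliver 2→4:  nop
17. deliver 4→0:  nop
18. deliver 0→4:  nop

0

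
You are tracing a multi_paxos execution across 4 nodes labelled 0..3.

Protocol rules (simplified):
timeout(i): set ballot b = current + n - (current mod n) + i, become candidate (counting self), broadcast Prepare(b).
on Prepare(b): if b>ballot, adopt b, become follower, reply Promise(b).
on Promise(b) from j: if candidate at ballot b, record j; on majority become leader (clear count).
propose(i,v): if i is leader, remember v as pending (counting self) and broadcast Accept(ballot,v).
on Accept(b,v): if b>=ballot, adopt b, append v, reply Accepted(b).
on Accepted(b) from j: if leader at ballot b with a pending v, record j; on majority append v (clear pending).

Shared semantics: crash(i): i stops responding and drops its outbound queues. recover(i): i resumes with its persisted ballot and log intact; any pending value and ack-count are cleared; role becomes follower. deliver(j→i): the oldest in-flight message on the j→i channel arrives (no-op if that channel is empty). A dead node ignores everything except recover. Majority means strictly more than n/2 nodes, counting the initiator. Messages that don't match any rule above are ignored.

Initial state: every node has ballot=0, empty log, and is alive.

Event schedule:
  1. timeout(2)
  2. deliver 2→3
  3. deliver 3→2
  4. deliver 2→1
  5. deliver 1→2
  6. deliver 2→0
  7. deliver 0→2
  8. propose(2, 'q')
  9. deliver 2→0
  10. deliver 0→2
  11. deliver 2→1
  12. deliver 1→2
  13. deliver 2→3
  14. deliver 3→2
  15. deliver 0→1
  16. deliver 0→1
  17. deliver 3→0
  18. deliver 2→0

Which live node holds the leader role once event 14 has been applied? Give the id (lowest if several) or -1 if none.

after 1 — timeout(2): n2:cand/b6/[-]
after 2 — deliver 2→3: n3:foll/b6/[-]
after 3 — deliver 3→2: ·
after 4 — deliver 2→1: n1:foll/b6/[-]
after 5 — deliver 1→2: n2:lead/b6/[-]
after 6 — deliver 2→0: n0:foll/b6/[-]
after 7 — deliver 0→2: ·
after 8 — propose(2,'q'): ·
after 9 — deliver 2→0: n0:foll/b6/[q]
after 10 — deliver 0→2: ·
after 11 — deliver 2→1: n1:foll/b6/[q]
after 12 — deliver 1→2: n2:lead/b6/[q]
after 13 — deliver 2→3: n3:foll/b6/[q]
after 14 — deliver 3→2: ·

2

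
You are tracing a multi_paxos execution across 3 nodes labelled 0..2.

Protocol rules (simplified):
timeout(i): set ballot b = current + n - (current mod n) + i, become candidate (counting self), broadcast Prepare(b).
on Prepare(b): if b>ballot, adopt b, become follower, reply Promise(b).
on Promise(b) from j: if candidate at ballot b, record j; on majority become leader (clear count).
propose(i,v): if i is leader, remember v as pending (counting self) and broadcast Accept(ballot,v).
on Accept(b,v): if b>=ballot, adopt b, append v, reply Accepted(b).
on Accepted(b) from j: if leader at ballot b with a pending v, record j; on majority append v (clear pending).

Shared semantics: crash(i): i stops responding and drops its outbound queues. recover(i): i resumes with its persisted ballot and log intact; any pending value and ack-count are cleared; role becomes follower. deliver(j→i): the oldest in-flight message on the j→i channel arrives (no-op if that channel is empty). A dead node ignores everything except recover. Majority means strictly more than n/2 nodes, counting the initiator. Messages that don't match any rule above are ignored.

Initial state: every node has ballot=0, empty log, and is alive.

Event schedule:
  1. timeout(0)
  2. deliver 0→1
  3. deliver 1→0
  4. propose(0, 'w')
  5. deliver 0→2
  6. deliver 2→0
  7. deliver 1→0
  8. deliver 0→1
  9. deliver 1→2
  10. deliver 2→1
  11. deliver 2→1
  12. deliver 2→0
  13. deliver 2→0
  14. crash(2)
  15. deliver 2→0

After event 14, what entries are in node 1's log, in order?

1. timeout(0):  <0:cand b3 ->
2. deliver 0→1:  <1:foll b3 ->
3. deliver 1→0:  <0:lead b3 ->
4. propose(0,'w'):  nop
5. deliver 0→2:  <2:foll b3 ->
6. deliver 2→0:  nop
7. deliver 1→0:  nop
8. deliver 0→1:  <1:foll b3 w>
9. deliver 1→2:  nop
10. deliver 2→1:  nop
11. deliver 2→1:  nop
12. deliver 2→0:  nop
13. deliver 2→0:  nop
14. crash(2):  <2:✗foll b3 ->

w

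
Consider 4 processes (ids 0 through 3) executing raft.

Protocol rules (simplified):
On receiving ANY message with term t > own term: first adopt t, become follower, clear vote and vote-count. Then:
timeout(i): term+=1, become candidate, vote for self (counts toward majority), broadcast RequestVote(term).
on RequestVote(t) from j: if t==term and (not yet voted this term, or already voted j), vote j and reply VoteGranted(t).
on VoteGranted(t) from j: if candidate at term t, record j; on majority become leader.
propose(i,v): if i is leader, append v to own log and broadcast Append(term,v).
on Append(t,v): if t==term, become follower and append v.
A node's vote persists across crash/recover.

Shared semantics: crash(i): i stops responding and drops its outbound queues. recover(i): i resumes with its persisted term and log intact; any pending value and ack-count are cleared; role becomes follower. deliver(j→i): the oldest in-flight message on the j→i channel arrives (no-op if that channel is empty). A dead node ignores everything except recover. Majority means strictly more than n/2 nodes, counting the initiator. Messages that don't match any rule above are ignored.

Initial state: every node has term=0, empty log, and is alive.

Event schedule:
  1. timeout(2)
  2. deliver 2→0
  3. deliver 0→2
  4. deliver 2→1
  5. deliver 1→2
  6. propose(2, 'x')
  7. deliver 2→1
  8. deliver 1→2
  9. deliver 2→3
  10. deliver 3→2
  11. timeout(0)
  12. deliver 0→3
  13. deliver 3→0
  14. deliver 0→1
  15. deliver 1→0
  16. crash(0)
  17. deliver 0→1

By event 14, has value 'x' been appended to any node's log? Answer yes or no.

[1] timeout(2) → N2(cand t1 [-])
[2] deliver 2→0 → N0(foll t1 [-])
[3] deliver 0→2 → ∅
[4] deliver 2→1 → N1(foll t1 [-])
[5] deliver 1→2 → N2(lead t1 [-])
[6] propose(2,'x') → N2(lead t1 [x])
[7] deliver 2→1 → N1(foll t1 [x])
[8] deliver 1→2 → ∅
[9] deliver 2→3 → N3(foll t1 [-])
[10] deliver 3→2 → ∅
[11] timeout(0) → N0(cand t2 [-])
[12] deliver 0→3 → N3(foll t2 [-])
[13] deliver 3→0 → ∅
[14] deliver 0→1 → N1(foll t2 [x])

yes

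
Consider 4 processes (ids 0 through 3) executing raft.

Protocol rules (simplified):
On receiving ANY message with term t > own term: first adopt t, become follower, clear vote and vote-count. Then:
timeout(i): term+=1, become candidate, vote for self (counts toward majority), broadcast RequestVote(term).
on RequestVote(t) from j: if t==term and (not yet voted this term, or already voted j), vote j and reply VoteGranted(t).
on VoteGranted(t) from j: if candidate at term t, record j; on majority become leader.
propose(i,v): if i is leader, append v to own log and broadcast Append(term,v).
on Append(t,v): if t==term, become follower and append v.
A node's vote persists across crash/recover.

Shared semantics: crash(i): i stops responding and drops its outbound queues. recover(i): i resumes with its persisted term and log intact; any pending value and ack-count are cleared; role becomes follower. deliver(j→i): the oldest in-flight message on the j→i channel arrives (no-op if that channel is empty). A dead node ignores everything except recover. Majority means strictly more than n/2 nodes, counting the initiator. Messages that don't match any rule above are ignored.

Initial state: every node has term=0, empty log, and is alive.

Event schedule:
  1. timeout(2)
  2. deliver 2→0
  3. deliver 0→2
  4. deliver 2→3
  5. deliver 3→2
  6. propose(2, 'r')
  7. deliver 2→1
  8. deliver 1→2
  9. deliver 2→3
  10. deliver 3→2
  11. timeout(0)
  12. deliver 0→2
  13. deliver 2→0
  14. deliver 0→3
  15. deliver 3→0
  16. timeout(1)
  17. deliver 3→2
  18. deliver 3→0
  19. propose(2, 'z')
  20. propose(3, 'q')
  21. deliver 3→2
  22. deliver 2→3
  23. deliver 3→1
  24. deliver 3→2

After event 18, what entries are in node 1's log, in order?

1. timeout(2):  <2:cand t1 ->
2. deliver 2→0:  <0:foll t1 ->
3. deliver 0→2:  nop
4. deliver 2→3:  <3:foll t1 ->
5. deliver 3→2:  <2:lead t1 ->
6. propose(2,'r'):  <2:lead t1 r>
7. deliver 2→1:  <1:foll t1 ->
8. deliver 1→2:  nop
9. deliver 2→3:  <3:foll t1 r>
10. deliver 3→2:  nop
11. timeout(0):  <0:cand t2 ->
12. deliver 0→2:  <2:foll t2 r>
13. deliver 2→0:  nop
14. deliver 0→3:  <3:foll t2 r>
15. deliver 3→0:  nop
16. timeout(1):  <1:cand t2 ->
17. deliver 3→2:  nop
18. deliver 3→0:  nop

empty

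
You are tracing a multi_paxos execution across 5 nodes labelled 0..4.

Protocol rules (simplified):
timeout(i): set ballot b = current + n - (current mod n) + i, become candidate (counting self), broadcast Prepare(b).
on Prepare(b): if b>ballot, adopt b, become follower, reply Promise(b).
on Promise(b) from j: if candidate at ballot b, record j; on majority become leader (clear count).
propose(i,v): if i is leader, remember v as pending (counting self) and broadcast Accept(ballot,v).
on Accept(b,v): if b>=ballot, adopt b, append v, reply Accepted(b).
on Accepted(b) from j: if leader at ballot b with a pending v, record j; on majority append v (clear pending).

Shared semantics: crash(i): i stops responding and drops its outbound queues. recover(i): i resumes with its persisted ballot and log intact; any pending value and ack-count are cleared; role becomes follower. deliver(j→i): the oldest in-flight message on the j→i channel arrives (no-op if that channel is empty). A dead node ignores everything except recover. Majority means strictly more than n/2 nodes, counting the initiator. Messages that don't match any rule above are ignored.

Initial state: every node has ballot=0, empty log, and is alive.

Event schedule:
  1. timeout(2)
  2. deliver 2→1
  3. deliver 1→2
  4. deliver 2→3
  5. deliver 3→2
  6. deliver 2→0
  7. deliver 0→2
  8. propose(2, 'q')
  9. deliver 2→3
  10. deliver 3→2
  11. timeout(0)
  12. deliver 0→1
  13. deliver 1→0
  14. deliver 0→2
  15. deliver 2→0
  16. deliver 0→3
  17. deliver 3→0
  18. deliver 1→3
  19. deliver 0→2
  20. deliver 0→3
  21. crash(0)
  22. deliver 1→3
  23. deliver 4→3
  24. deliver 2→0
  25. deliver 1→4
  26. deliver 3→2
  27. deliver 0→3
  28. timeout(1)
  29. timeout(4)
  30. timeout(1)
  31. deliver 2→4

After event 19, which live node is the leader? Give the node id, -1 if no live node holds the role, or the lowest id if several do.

0

e1 timeout(2): 2[cand,b=7,-]
e2 deliver 2→1: 1[foll,b=7,-]
e3 deliver 1→2: ·
e4 deliver 2→3: 3[foll,b=7,-]
e5 deliver 3→2: 2[lead,b=7,-]
e6 deliver 2→0: 0[foll,b=7,-]
e7 deliver 0→2: ·
e8 propose(2,'q'): ·
e9 deliver 2→3: 3[foll,b=7,q]
e10 deliver 3→2: ·
e11 timeout(0): 0[cand,b=10,-]
e12 deliver 0→1: 1[foll,b=10,-]
e13 deliver 1→0: ·
e14 deliver 0→2: 2[foll,b=10,-]
e15 deliver 2→0: ·
e16 deliver 0→3: 3[foll,b=10,q]
e17 deliver 3→0: 0[lead,b=10,-]
e18 deliver 1→3: ·
e19 deliver 0→2: ·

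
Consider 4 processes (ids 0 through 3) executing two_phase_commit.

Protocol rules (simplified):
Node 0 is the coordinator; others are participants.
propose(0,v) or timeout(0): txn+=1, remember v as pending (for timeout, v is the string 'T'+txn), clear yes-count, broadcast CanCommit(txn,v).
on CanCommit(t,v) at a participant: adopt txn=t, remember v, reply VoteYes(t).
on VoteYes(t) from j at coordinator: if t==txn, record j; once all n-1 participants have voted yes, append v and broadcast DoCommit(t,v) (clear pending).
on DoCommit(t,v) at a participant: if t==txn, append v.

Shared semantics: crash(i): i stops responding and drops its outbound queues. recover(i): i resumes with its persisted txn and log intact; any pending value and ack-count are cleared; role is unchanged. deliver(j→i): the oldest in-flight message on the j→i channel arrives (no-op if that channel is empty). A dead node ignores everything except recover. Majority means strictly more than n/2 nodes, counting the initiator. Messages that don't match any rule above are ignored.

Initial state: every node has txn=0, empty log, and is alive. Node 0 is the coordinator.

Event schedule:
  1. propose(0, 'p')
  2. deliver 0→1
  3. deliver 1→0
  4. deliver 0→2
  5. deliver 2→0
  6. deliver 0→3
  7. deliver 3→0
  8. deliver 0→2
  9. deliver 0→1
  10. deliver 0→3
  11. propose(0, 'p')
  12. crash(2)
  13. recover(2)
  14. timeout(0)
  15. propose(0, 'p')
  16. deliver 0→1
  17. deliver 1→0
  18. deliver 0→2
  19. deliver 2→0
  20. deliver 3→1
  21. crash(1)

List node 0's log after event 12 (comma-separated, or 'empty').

p

[1] propose(0,'p') → N0(coor t1 [-])
[2] deliver 0→1 → N1(part t1 [-])
[3] deliver 1→0 → ∅
[4] deliver 0→2 → N2(part t1 [-])
[5] deliver 2→0 → ∅
[6] deliver 0→3 → N3(part t1 [-])
[7] deliver 3→0 → N0(coor t1 [p])
[8] deliver 0→2 → N2(part t1 [p])
[9] deliver 0→1 → N1(part t1 [p])
[10] deliver 0→3 → N3(part t1 [p])
[11] propose(0,'p') → N0(coor t2 [p])
[12] crash(2) → N2(✗part t1 [p])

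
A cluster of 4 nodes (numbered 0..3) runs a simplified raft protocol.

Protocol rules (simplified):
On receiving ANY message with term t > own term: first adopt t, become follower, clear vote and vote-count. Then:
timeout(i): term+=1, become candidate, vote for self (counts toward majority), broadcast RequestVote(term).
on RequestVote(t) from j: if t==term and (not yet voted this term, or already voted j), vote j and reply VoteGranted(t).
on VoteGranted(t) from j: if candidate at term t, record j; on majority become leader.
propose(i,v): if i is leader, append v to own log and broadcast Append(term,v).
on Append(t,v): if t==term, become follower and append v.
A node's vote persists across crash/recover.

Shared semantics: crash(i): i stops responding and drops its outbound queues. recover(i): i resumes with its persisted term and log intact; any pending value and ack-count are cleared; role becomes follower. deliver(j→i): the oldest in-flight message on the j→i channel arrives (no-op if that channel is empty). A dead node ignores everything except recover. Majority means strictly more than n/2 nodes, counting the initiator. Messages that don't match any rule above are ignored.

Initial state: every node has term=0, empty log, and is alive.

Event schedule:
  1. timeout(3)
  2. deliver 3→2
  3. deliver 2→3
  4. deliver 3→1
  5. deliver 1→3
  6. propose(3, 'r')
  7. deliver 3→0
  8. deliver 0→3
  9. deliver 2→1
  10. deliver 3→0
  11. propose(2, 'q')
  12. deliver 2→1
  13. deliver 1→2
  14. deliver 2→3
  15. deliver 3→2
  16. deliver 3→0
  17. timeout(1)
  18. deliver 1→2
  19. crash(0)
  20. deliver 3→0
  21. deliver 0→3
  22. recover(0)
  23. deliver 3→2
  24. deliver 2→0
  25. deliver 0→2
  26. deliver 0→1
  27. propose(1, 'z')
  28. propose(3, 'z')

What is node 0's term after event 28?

step 1 timeout(3): 3={cand,t=1,log=-}
step 2 deliver 3→2: 2={foll,t=1,log=-}
step 3 deliver 2→3: —
step 4 deliver 3→1: 1={foll,t=1,log=-}
step 5 deliver 1→3: 3={lead,t=1,log=-}
step 6 propose(3,'r'): 3={lead,t=1,log=r}
step 7 deliver 3→0: 0={foll,t=1,log=-}
step 8 deliver 0→3: —
step 9 deliver 2→1: —
step 10 deliver 3→0: 0={foll,t=1,log=r}
step 11 propose(2,'q'): —
step 12 deliver 2→1: —
step 13 deliver 1→2: —
step 14 deliver 2→3: —
step 15 deliver 3→2: 2={foll,t=1,log=r}
step 16 deliver 3→0: —
step 17 timeout(1): 1={cand,t=2,log=-}
step 18 deliver 1→2: 2={foll,t=2,log=r}
step 19 crash(0): 0={✗foll,t=1,log=r}
step 20 deliver 3→0: —
step 21 deliver 0→3: —
step 22 recover(0): 0={foll,t=1,log=r}
step 23 deliver 3→2: —
step 24 deliver 2→0: —
step 25 deliver 0→2: —
step 26 deliver 0→1: —
step 27 propose(1,'z'): —
step 28 propose(3,'z'): 3={lead,t=1,log=r,z}

1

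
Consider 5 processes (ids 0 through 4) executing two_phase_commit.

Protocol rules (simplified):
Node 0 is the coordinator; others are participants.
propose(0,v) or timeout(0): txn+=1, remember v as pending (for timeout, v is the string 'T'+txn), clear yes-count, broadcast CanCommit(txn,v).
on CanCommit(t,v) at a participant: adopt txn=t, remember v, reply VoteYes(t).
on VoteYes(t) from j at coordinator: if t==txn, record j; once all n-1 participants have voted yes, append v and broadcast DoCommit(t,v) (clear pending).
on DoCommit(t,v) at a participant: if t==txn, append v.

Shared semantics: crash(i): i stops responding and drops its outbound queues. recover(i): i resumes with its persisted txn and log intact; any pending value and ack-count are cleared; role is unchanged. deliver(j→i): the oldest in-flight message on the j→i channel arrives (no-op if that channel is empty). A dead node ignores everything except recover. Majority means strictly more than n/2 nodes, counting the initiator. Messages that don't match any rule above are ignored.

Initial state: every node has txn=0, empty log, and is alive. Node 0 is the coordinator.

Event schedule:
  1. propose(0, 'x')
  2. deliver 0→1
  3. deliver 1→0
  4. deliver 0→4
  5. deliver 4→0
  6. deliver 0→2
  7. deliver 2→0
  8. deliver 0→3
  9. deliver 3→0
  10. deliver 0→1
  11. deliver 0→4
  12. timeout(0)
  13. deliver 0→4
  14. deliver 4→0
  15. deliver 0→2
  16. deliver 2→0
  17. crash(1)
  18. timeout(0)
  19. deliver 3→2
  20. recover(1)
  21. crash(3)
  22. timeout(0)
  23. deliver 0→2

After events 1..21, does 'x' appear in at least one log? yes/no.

after 1 — propose(0,'x'): n0:coor/t1/[-]
after 2 — deliver 0→1: n1:part/t1/[-]
after 3 — deliver 1→0: ·
after 4 — deliver 0→4: n4:part/t1/[-]
after 5 — deliver 4→0: ·
after 6 — deliver 0→2: n2:part/t1/[-]
after 7 — deliver 2→0: ·
after 8 — deliver 0→3: n3:part/t1/[-]
after 9 — deliver 3→0: n0:coor/t1/[x]
after 10 — deliver 0→1: n1:part/t1/[x]
after 11 — deliver 0→4: n4:part/t1/[x]
after 12 — timeout(0): n0:coor/t2/[x]
after 13 — deliver 0→4: n4:part/t2/[x]
after 14 — deliver 4→0: ·
after 15 — deliver 0→2: n2:part/t1/[x]
after 16 — deliver 2→0: ·
after 17 — crash(1): n1:✗part/t1/[x]
after 18 — timeout(0): n0:coor/t3/[x]
after 19 — deliver 3→2: ·
after 20 — recover(1): n1:part/t1/[x]
after 21 — crash(3): n3:✗part/t1/[-]

yes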